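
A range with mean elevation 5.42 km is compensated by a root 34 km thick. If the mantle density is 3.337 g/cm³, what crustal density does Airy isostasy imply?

2.88 g/cm³

ρ_c h = (ρ_m − ρ_c) r → ρ_c (h + r) = ρ_m r → ρ_c = ρ_m r / (h + r).
ρ_c = 3.337 × 34 km / (5.42 km + 34 km) = 2.88 g/cm³.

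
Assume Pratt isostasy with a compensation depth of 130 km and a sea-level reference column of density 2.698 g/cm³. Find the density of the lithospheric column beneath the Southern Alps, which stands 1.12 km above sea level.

Pratt balance: ρ_ref D = ρ (D + h).
ρ = ρ_ref D/(D + h) = 2.698 × 130 km/(130 km + 1.12 km) = 2.67 g/cm³.

2.67 g/cm³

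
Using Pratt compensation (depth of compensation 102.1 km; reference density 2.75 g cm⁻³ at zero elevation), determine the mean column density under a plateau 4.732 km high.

2.63 g cm⁻³

Pratt balance: ρ_ref D = ρ (D + h).
ρ = ρ_ref D/(D + h) = 2.75 × 102.1 km/(102.1 km + 4.732 km) = 2.63 g cm⁻³.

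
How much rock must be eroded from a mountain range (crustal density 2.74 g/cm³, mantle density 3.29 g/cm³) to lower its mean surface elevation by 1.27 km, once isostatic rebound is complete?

7.6 km

Net drop Δ = e − u = e − e ρ_c/ρ_m = e (ρ_m − ρ_c)/ρ_m.
e = Δ ρ_m/(ρ_m − ρ_c) = 1.27 km × 3.29/0.55 = 7.6 km.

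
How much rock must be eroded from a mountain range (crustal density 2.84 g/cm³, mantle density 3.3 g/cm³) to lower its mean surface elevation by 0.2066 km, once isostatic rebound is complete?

Net drop Δ = e − u = e − e ρ_c/ρ_m = e (ρ_m − ρ_c)/ρ_m.
e = Δ ρ_m/(ρ_m − ρ_c) = 0.2066 km × 3.3/0.46 = 1.48 km.

1.48 km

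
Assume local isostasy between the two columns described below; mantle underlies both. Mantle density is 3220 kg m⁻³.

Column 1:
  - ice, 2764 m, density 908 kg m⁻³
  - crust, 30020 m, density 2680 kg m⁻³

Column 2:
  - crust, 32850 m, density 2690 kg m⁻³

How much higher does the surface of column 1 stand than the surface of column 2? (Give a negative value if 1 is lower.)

1610 m

For any compensation level in the mantle, the mantle terms cancel and isostasy reduces to e = (Σt_1 − Σt_2) − (Σ(ρt)_1 − Σ(ρt)_2) / ρ_m.
Σt_1 = 32784 m; Σt_2 = 32850 m; Σ(ρt)_1 = 82963312; Σ(ρt)_2 = 88366500 (in m·kg m⁻³).
e = (32784 − 32850) − (82963312 − 88366500) / 3220 = 1610 m.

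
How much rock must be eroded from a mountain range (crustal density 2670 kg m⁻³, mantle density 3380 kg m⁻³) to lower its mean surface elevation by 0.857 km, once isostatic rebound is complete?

4.08 km

Net drop Δ = e − u = e − e ρ_c/ρ_m = e (ρ_m − ρ_c)/ρ_m.
e = Δ ρ_m/(ρ_m − ρ_c) = 0.857 km × 3380/710 = 4.08 km.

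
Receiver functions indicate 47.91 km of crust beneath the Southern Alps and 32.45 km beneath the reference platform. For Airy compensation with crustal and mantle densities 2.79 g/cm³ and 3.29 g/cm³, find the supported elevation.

2.35 km

Excess crust Δ = 47.91 km − 32.45 km = 15.46 km, split between elevation h and root r with h + r = Δ.
Airy balance ρ_c h = (ρ_m − ρ_c) r gives r = h ρ_c/(ρ_m − ρ_c), so h (1 + ρ_c/(ρ_m − ρ_c)) = Δ, i.e. h = Δ (ρ_m − ρ_c)/ρ_m.
h = 15.46 km × 0.5/3.29 = 2.35 km.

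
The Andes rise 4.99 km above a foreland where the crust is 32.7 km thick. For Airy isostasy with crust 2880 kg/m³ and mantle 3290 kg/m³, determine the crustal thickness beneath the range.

72.7 km

Root depth r = h ρ_c / (ρ_m − ρ_c) = 4.99 km × 2880 / 410 = 35.05 km.
Total thickness = T + h + r = 32.7 km + 4.99 km + 35.05 km = 72.7 km.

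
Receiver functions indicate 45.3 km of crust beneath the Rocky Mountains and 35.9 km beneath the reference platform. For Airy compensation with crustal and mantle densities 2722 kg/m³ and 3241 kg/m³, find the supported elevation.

Excess crust Δ = 45.3 km − 35.9 km = 9.4 km, split between elevation h and root r with h + r = Δ.
Airy balance ρ_c h = (ρ_m − ρ_c) r gives r = h ρ_c/(ρ_m − ρ_c), so h (1 + ρ_c/(ρ_m − ρ_c)) = Δ, i.e. h = Δ (ρ_m − ρ_c)/ρ_m.
h = 9.4 km × 519/3241 = 1.51 km.

1.51 km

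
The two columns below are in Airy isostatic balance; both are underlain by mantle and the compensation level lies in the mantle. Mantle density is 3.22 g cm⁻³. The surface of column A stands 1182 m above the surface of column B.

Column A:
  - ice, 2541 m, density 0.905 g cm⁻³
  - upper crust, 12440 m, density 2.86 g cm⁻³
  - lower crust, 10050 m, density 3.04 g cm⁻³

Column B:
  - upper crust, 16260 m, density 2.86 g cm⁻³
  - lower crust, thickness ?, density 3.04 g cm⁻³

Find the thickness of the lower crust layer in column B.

13900 m

Take the compensation level at the base of the deeper column (depth z_c below the surface of column A) and equate Σ ρ_i t_i down to z_c; mantle fills any gap and the z_c terms cancel.
Column A: 2541×0.905 + 12440×2.86 + 10050×3.04 + (z_c − 25031)×3.22
Column B: 1182×0 + 16260×2.86 + x×3.04 + (z_c − 1182 − 16260 − x)×3.22
The z_c×3.22 term appears on both sides and cancels. Collect the known terms of each column as K = Σ(ρt)_known − 3.22 × (depth of known layers): K_A = 68430.005 − 3.22×25031 = −12169.815; K_B = 46503.6 − 3.22×(1182 + 16260) = −9659.64.
Balance: K_A = K_B − x×(3.22 − 3.04), so x = (K_B − K_A)/(3.22 − 3.04) = 2510.18/0.18 = 13900 m.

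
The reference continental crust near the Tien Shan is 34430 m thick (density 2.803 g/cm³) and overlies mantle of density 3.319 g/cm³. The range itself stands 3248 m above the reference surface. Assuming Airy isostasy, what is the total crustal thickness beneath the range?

Root depth r = h ρ_c / (ρ_m − ρ_c) = 3248 m × 2.803 / 0.516 = 17640 m.
Total thickness = T + h + r = 34430 m + 3248 m + 17640 m = 55300 m.

55300 m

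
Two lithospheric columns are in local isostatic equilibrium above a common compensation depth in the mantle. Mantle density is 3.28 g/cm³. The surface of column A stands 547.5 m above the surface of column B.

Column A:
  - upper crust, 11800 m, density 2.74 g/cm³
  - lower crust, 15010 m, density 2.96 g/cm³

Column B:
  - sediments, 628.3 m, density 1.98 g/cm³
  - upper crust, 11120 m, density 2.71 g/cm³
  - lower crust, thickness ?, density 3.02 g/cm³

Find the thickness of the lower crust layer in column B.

8550 m

Take the compensation level at the base of the deeper column (depth z_c below the surface of column A) and equate Σ ρ_i t_i down to z_c; mantle fills any gap and the z_c terms cancel.
Column A: 11800×2.74 + 15010×2.96 + (z_c − 26810)×3.28
Column B: 547.5×0 + 628.3×1.98 + 11120×2.71 + x×3.02 + (z_c − 547.5 − 11748.3 − x)×3.28
The z_c×3.28 term appears on both sides and cancels. Collect the known terms of each column as K = Σ(ρt)_known − 3.28 × (depth of known layers): K_A = 76761.6 − 3.28×26810 = −11175.2; K_B = 31379.234 − 3.28×(547.5 + 11748.3) = −8950.99.
Balance: K_A = K_B − x×(3.28 − 3.02), so x = (K_B − K_A)/(3.28 − 3.02) = 2224.21/0.26 = 8550 m.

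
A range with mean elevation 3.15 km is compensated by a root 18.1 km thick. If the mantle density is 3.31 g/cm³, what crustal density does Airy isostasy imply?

ρ_c h = (ρ_m − ρ_c) r → ρ_c (h + r) = ρ_m r → ρ_c = ρ_m r / (h + r).
ρ_c = 3.31 × 18.1 km / (3.15 km + 18.1 km) = 2.82 g/cm³.

2.82 g/cm³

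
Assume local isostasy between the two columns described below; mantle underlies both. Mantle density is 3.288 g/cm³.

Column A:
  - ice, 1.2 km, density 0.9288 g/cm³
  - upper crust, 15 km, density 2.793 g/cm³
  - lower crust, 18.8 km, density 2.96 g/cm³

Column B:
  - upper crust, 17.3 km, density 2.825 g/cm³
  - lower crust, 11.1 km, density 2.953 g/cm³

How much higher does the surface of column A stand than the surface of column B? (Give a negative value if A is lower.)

For any compensation level in the mantle, the mantle terms cancel and isostasy reduces to e = (Σt_A − Σt_B) − (Σ(ρt)_A − Σ(ρt)_B) / ρ_m.
Σt_A = 35 km; Σt_B = 28.4 km; Σ(ρt)_A = 98.65756; Σ(ρt)_B = 81.6508 (in km·g/cm³).
e = (35 − 28.4) − (98.65756 − 81.6508) / 3.288 = 1.43 km.

1.43 km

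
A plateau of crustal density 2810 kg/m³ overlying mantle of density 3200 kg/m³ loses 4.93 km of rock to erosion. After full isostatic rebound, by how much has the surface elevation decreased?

0.601 km

Rebound u = e ρ_c/ρ_m = 4.93 km × 2810/3200 = 4.329 km.
Net surface drop = e − u = 4.93 km − 4.329 km = e (ρ_m − ρ_c)/ρ_m = 0.601 km.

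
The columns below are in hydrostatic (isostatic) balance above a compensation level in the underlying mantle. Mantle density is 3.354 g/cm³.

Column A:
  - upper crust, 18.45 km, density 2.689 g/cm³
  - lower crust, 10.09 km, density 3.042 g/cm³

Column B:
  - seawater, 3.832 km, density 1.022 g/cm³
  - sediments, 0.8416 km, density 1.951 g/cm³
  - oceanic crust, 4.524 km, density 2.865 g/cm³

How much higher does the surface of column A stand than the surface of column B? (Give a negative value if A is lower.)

0.921 km

For any compensation level in the mantle, the mantle terms cancel and isostasy reduces to e = (Σt_A − Σt_B) − (Σ(ρt)_A − Σ(ρt)_B) / ρ_m.
Σt_A = 28.54 km; Σt_B = 9.1976 km; Σ(ρt)_A = 80.30583; Σ(ρt)_B = 18.5195256 (in km·g/cm³).
e = (28.54 − 9.1976) − (80.30583 − 18.5195256) / 3.354 = 0.921 km.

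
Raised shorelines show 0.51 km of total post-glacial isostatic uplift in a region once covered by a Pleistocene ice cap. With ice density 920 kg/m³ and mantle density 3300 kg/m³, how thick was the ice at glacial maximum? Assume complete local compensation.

u = t ρ_ice/ρ_m → t = u ρ_m/ρ_ice = 0.51 km × 3300/920 = 1.83 km.

1.83 km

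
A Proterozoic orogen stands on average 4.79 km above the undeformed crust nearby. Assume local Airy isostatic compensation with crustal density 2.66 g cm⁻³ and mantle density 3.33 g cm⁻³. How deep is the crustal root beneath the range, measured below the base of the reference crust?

19 km

Equating mass per unit area of the two columns: the weight of the topography is balanced by the buoyancy of the root, ρ_c h = (ρ_m − ρ_c) r.
r = h · ρ_c / (ρ_m − ρ_c) = 4.79 km × 2.66 / (3.33 − 2.66) = 19 km.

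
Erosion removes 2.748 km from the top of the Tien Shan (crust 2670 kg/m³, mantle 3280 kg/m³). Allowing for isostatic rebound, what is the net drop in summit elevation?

Rebound u = e ρ_c/ρ_m = 2.748 km × 2670/3280 = 2.237 km.
Net surface drop = e − u = 2.748 km − 2.237 km = e (ρ_m − ρ_c)/ρ_m = 0.511 km.

0.511 km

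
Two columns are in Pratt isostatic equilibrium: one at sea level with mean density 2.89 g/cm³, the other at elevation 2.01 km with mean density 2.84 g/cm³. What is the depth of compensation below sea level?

ρ_ref D = ρ (D + h) → D (ρ_ref − ρ) = ρ h.
D = ρ h/(ρ_ref − ρ) = 2.84 × 2.01 km/(2.89 − 2.84) = 114 km.

114 km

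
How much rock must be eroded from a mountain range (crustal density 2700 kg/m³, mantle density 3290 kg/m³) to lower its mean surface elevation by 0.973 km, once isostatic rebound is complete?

5.43 km

Net drop Δ = e − u = e − e ρ_c/ρ_m = e (ρ_m − ρ_c)/ρ_m.
e = Δ ρ_m/(ρ_m − ρ_c) = 0.973 km × 3290/590 = 5.43 km.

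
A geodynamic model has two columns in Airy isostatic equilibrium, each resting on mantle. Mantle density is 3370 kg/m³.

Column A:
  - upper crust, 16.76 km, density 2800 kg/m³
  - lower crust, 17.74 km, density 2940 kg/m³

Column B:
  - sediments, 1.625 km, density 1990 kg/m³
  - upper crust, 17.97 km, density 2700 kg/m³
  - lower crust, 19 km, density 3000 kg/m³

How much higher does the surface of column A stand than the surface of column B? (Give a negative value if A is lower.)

For any compensation level in the mantle, the mantle terms cancel and isostasy reduces to e = (Σt_A − Σt_B) − (Σ(ρt)_A − Σ(ρt)_B) / ρ_m.
Σt_A = 34.5 km; Σt_B = 38.595 km; Σ(ρt)_A = 99083.6; Σ(ρt)_B = 108752.75 (in km·kg/m³).
e = (34.5 − 38.595) − (99083.6 − 108752.75) / 3370 = −1.23 km.

−1.23 km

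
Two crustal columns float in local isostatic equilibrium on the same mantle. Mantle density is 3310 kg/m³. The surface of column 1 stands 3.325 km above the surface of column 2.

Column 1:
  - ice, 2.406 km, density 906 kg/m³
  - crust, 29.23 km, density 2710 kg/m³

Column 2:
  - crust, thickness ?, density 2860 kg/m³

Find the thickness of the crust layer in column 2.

Take the compensation level at the base of the deeper column (depth z_c below the surface of column 1) and equate Σ ρ_i t_i down to z_c; mantle fills any gap and the z_c terms cancel.
Column 1: 2.406×906 + 29.23×2710 + (z_c − 31.636)×3310
Column 2: 3.325×0 + x×2860 + (z_c − 3.325 − 0 − x)×3310
The z_c×3310 term appears on both sides and cancels. Collect the known terms of each column as K = Σ(ρt)_known − 3310 × (depth of known layers): K_1 = 81393.136 − 3310×31.636 = −23322.024; K_2 = 0 − 3310×(3.325 + 0) = −11005.75.
Balance: K_1 = K_2 − x×(3310 − 2860), so x = (K_2 − K_1)/(3310 − 2860) = 12316.3/450 = 27.4 km.

27.4 km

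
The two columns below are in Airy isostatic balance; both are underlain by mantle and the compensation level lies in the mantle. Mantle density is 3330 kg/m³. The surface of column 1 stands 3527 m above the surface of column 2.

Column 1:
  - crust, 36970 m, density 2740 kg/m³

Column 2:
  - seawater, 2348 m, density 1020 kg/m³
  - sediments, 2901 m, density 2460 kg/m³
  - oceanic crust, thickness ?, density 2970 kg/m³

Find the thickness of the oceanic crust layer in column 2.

Take the compensation level at the base of the deeper column (depth z_c below the surface of column 1) and equate Σ ρ_i t_i down to z_c; mantle fills any gap and the z_c terms cancel.
Column 1: 36970×2740 + (z_c − 36970)×3330
Column 2: 3527×0 + 2348×1020 + 2901×2460 + x×2970 + (z_c − 3527 − 5249 − x)×3330
The z_c×3330 term appears on both sides and cancels. Collect the known terms of each column as K = Σ(ρt)_known − 3330 × (depth of known layers): K_1 = 101297800 − 3330×36970 = −21812300; K_2 = 9531420 − 3330×(3527 + 5249) = −19692660.
Balance: K_1 = K_2 − x×(3330 − 2970), so x = (K_2 − K_1)/(3330 − 2970) = 2119640/360 = 5890 m.

5890 m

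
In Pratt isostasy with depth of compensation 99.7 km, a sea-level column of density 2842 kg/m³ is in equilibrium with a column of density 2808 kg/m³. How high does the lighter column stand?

1.21 km

ρ_ref D = ρ (D + h) → h = D (ρ_ref − ρ)/ρ.
h = 99.7 km × (2842 − 2808)/2808 = 1.21 km.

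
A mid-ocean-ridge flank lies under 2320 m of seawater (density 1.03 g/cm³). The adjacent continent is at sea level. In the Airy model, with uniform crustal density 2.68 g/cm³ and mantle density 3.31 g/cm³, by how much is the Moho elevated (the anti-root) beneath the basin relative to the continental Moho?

6080 m

By Archimedes' principle applied to the lithosphere: replacing crust with seawater at the top is compensated by replacing crust with mantle at the base: d (ρ_c − ρ_w) = a (ρ_m − ρ_c).
a = d (ρ_c − ρ_w)/(ρ_m − ρ_c) = 2320 m × 1.65/0.63 = 6080 m.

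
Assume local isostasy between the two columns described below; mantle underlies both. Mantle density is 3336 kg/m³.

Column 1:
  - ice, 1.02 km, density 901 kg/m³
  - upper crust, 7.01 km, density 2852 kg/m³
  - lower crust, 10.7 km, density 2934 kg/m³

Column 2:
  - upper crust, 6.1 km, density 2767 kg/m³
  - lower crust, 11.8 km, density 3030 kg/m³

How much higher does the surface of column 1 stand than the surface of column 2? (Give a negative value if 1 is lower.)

For any compensation level in the mantle, the mantle terms cancel and isostasy reduces to e = (Σt_1 − Σt_2) − (Σ(ρt)_1 − Σ(ρt)_2) / ρ_m.
Σt_1 = 18.73 km; Σt_2 = 17.9 km; Σ(ρt)_1 = 52305.34; Σ(ρt)_2 = 52632.7 (in km·kg/m³).
e = (18.73 − 17.9) − (52305.34 − 52632.7) / 3336 = 0.928 km.

0.928 km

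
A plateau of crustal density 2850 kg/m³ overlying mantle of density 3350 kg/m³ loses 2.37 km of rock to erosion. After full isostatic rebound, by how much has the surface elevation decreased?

Rebound u = e ρ_c/ρ_m = 2.37 km × 2850/3350 = 2.016 km.
Net surface drop = e − u = 2.37 km − 2.016 km = e (ρ_m − ρ_c)/ρ_m = 0.354 km.

0.354 km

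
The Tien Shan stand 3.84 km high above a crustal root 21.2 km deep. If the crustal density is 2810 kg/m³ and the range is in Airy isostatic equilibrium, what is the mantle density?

3320 kg/m³

Airy balance: ρ_c h = (ρ_m − ρ_c) r → ρ_m = ρ_c (1 + h/r).
ρ_m = 2810 × (1 + 3.84 km/21.2 km) = 3320 kg/m³.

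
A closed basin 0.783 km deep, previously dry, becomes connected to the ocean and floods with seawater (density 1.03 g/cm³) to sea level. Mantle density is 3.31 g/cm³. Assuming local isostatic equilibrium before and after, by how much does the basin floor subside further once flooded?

After flooding the water column is d + s deep. Its weight must equal the weight of mantle displaced by the extra subsidence s: (d + s) ρ_w = s ρ_m.
s = d ρ_w / (ρ_m − ρ_w) = 0.783 km × 1.03/(3.31 − 1.03) = 0.354 km.

0.354 km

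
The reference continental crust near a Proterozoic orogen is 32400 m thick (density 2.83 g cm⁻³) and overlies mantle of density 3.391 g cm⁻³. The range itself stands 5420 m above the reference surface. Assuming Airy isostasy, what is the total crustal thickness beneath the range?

65200 m

Root depth r = h ρ_c / (ρ_m − ρ_c) = 5420 m × 2.83 / 0.561 = 27340 m.
Total thickness = T + h + r = 32400 m + 5420 m + 27340 m = 65200 m.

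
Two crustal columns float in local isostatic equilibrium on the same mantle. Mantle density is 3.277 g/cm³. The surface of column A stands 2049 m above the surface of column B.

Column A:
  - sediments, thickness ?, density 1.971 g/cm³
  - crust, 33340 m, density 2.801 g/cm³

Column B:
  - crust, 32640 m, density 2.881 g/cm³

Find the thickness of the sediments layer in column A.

Take the compensation level at the base of the deeper column (depth z_c below the surface of column A) and equate Σ ρ_i t_i down to z_c; mantle fills any gap and the z_c terms cancel.
Column A: x×1.971 + 33340×2.801 + (z_c − 33340 − x)×3.277
Column B: 2049×0 + 32640×2.881 + (z_c − 2049 − 32640)×3.277
The z_c×3.277 term appears on both sides and cancels. Collect the known terms of each column as K = Σ(ρt)_known − 3.277 × (depth of known layers): K_A = 93385.34 − 3.277×33340 = −15869.84; K_B = 94035.84 − 3.277×(2049 + 32640) = −19640.013.
Balance: K_A − x×(3.277 − 1.971) = K_B, so x = (K_A − K_B)/(3.277 − 1.971) = 3770.17/1.306 = 2890 m.

2890 m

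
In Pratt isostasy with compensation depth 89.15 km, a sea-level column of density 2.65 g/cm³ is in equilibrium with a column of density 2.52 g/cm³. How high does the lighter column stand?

ρ_ref D = ρ (D + h) → h = D (ρ_ref − ρ)/ρ.
h = 89.15 km × (2.65 − 2.52)/2.52 = 4.6 km.

4.6 km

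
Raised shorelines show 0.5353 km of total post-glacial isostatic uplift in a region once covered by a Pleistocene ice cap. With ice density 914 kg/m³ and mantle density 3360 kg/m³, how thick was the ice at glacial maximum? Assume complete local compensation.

1.97 km

u = t ρ_ice/ρ_m → t = u ρ_m/ρ_ice = 0.5353 km × 3360/914 = 1.97 km.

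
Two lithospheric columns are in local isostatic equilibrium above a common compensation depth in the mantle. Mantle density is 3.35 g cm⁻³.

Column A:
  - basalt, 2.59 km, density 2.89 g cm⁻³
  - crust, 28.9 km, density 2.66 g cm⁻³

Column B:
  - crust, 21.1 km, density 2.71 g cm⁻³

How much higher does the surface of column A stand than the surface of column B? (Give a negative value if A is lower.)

2.28 km

For any compensation level in the mantle, the mantle terms cancel and isostasy reduces to e = (Σt_A − Σt_B) − (Σ(ρt)_A − Σ(ρt)_B) / ρ_m.
Σt_A = 31.49 km; Σt_B = 21.1 km; Σ(ρt)_A = 84.3591; Σ(ρt)_B = 57.181 (in km·g cm⁻³).
e = (31.49 − 21.1) − (84.3591 − 57.181) / 3.35 = 2.28 km.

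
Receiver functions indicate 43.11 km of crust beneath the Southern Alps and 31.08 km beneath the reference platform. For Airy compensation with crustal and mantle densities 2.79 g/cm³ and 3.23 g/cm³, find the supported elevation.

1.64 km

Excess crust Δ = 43.11 km − 31.08 km = 12.03 km, split between elevation h and root r with h + r = Δ.
Airy balance ρ_c h = (ρ_m − ρ_c) r gives r = h ρ_c/(ρ_m − ρ_c), so h (1 + ρ_c/(ρ_m − ρ_c)) = Δ, i.e. h = Δ (ρ_m − ρ_c)/ρ_m.
h = 12.03 km × 0.44/3.23 = 1.64 km.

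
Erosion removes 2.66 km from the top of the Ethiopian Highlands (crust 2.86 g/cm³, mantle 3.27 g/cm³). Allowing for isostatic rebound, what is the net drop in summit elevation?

Rebound u = e ρ_c/ρ_m = 2.66 km × 2.86/3.27 = 2.326 km.
Net surface drop = e − u = 2.66 km − 2.326 km = e (ρ_m − ρ_c)/ρ_m = 0.334 km.

0.334 km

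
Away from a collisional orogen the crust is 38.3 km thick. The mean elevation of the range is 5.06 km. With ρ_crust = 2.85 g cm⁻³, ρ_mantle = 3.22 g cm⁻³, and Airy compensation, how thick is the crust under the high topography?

Root depth r = h ρ_c / (ρ_m − ρ_c) = 5.06 km × 2.85 / 0.37 = 38.98 km.
Total thickness = T + h + r = 38.3 km + 5.06 km + 38.98 km = 82.3 km.

82.3 km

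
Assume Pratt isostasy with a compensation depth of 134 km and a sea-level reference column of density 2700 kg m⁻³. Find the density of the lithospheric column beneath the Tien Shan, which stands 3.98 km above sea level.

Pratt balance: ρ_ref D = ρ (D + h).
ρ = ρ_ref D/(D + h) = 2700 × 134 km/(134 km + 3.98 km) = 2620 kg m⁻³.

2620 kg m⁻³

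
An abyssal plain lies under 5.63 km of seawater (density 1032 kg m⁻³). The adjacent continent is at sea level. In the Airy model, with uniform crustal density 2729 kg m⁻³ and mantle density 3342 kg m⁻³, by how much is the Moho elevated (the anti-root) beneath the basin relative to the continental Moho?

15.6 km

In Airy isostatic equilibrium: replacing crust with seawater at the top is compensated by replacing crust with mantle at the base: d (ρ_c − ρ_w) = a (ρ_m − ρ_c).
a = d (ρ_c − ρ_w)/(ρ_m − ρ_c) = 5.63 km × 1697/613 = 15.6 km.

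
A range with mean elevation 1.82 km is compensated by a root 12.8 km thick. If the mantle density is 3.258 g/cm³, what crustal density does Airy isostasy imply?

2.85 g/cm³

ρ_c h = (ρ_m − ρ_c) r → ρ_c (h + r) = ρ_m r → ρ_c = ρ_m r / (h + r).
ρ_c = 3.258 × 12.8 km / (1.82 km + 12.8 km) = 2.85 g/cm³.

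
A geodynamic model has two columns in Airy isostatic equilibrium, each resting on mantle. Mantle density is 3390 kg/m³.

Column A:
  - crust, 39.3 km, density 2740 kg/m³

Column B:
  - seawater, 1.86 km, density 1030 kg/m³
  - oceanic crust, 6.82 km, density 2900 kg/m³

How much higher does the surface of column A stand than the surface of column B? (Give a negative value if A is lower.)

5.25 km

For any compensation level in the mantle, the mantle terms cancel and isostasy reduces to e = (Σt_A − Σt_B) − (Σ(ρt)_A − Σ(ρt)_B) / ρ_m.
Σt_A = 39.3 km; Σt_B = 8.68 km; Σ(ρt)_A = 107682; Σ(ρt)_B = 21693.8 (in km·kg/m³).
e = (39.3 − 8.68) − (107682 − 21693.8) / 3390 = 5.25 km.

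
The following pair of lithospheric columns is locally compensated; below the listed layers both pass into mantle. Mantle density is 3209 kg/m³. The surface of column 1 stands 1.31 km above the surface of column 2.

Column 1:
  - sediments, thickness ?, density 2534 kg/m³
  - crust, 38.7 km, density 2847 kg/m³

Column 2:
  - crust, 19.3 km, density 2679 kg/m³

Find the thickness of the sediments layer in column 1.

0.627 km

Take the compensation level at the base of the deeper column (depth z_c below the surface of column 1) and equate Σ ρ_i t_i down to z_c; mantle fills any gap and the z_c terms cancel.
Column 1: x×2534 + 38.7×2847 + (z_c − 38.7 − x)×3209
Column 2: 1.31×0 + 19.3×2679 + (z_c − 1.31 − 19.3)×3209
The z_c×3209 term appears on both sides and cancels. Collect the known terms of each column as K = Σ(ρt)_known − 3209 × (depth of known layers): K_1 = 110178.9 − 3209×38.7 = −14009.4; K_2 = 51704.7 − 3209×(1.31 + 19.3) = −14432.79.
Balance: K_1 − x×(3209 − 2534) = K_2, so x = (K_1 − K_2)/(3209 − 2534) = 423.39/675 = 0.627 km.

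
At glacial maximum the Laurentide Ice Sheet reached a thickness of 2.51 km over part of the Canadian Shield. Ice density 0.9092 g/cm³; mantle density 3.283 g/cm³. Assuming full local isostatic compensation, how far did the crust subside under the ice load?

Isostatic balance requires: the ice load ρ_ice t is balanced by mantle displaced below, ρ_m s.
s = t ρ_ice / ρ_m = 2.51 km × 0.9092/3.283 = 0.695 km.

0.695 km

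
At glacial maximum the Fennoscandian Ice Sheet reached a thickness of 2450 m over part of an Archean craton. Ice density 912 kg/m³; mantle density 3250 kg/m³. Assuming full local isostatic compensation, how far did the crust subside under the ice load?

688 m

Equating mass per unit area of the two columns: the ice load ρ_ice t is balanced by mantle displaced below, ρ_m s.
s = t ρ_ice / ρ_m = 2450 m × 912/3250 = 688 m.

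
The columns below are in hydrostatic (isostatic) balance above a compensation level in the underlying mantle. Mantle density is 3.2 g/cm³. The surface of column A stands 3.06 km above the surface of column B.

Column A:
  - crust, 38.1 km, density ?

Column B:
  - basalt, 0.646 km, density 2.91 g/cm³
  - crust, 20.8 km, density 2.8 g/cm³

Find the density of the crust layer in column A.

2.72 g/cm³

Take the compensation level at the base of the deeper column (depth z_c below the surface of column A) and equate Σ ρ_i t_i down to z_c; mantle fills any gap and the z_c terms cancel.
Column A: 38.1×ρ + (z_c − 38.1)×3.2
Column B: 3.06×0 + 0.646×2.91 + 20.8×2.8 + (z_c − 3.06 − 21.446)×3.2
The z_c×3.2 term appears on both sides and cancels. Collect the known terms of each column as K = Σ(ρt)_known − 3.2 × (depth of known layers): K_A = 0 − 3.2×38.1 = −121.92; K_B = 60.11986 − 3.2×(3.06 + 21.446) = −18.29934.
Balance: K_A + 38.1×ρ = K_B, so ρ = (K_B − K_A)/38.1 = 103.621/38.1 = 2.72 g/cm³.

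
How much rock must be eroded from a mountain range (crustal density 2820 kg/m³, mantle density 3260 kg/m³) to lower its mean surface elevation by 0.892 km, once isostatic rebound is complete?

6.61 km

Net drop Δ = e − u = e − e ρ_c/ρ_m = e (ρ_m − ρ_c)/ρ_m.
e = Δ ρ_m/(ρ_m − ρ_c) = 0.892 km × 3260/440 = 6.61 km.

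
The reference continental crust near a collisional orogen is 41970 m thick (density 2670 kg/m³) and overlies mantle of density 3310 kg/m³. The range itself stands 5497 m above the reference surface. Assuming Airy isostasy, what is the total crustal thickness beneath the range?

70400 m

Root depth r = h ρ_c / (ρ_m − ρ_c) = 5497 m × 2670 / 640 = 22930 m.
Total thickness = T + h + r = 41970 m + 5497 m + 22930 m = 70400 m.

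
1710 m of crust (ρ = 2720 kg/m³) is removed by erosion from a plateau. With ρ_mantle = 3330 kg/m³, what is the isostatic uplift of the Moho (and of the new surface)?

1400 m

Unloading: uplift u = e ρ_c/ρ_m = 1710 m × 2720/3330 = 1400 m.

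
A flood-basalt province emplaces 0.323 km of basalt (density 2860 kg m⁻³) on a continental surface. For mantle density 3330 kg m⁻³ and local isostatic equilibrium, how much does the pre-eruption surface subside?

Subaerial loading: s = t ρ_load / ρ_m.
s = 0.323 km × 2860/3330 = 0.277 km.

0.277 km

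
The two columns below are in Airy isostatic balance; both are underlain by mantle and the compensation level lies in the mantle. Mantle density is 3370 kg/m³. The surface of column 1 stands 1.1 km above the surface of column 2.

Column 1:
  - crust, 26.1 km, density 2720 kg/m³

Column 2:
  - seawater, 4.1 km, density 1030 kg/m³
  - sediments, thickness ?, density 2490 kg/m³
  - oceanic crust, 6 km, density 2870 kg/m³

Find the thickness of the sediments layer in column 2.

0.755 km

Take the compensation level at the base of the deeper column (depth z_c below the surface of column 1) and equate Σ ρ_i t_i down to z_c; mantle fills any gap and the z_c terms cancel.
Column 1: 26.1×2720 + (z_c − 26.1)×3370
Column 2: 1.1×0 + 4.1×1030 + x×2490 + 6×2870 + (z_c − 1.1 − 10.1 − x)×3370
The z_c×3370 term appears on both sides and cancels. Collect the known terms of each column as K = Σ(ρt)_known − 3370 × (depth of known layers): K_1 = 70992 − 3370×26.1 = −16965; K_2 = 21443 − 3370×(1.1 + 10.1) = −16301.
Balance: K_1 = K_2 − x×(3370 − 2490), so x = (K_2 − K_1)/(3370 − 2490) = 664/880 = 0.755 km.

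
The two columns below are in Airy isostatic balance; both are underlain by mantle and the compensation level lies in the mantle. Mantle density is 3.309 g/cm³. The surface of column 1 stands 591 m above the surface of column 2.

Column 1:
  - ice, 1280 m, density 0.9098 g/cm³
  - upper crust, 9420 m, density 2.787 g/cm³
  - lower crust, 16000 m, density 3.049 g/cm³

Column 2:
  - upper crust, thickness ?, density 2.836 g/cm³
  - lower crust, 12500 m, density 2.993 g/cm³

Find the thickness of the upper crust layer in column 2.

Take the compensation level at the base of the deeper column (depth z_c below the surface of column 1) and equate Σ ρ_i t_i down to z_c; mantle fills any gap and the z_c terms cancel.
Column 1: 1280×0.9098 + 9420×2.787 + 16000×3.049 + (z_c − 26700)×3.309
Column 2: 591×0 + x×2.836 + 12500×2.993 + (z_c − 591 − 12500 − x)×3.309
The z_c×3.309 term appears on both sides and cancels. Collect the known terms of each column as K = Σ(ρt)_known − 3.309 × (depth of known layers): K_1 = 76202.084 − 3.309×26700 = −12148.216; K_2 = 37412.5 − 3.309×(591 + 12500) = −5905.619.
Balance: K_1 = K_2 − x×(3.309 − 2.836), so x = (K_2 − K_1)/(3.309 − 2.836) = 6242.6/0.473 = 13200 m.

13200 m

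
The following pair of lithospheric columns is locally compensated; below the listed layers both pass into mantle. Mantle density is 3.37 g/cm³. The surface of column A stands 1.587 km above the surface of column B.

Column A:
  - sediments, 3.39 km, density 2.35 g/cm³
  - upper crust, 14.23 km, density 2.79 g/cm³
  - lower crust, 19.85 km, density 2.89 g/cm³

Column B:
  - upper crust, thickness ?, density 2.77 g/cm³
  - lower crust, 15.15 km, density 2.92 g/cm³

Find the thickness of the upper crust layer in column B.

15.1 km

Take the compensation level at the base of the deeper column (depth z_c below the surface of column A) and equate Σ ρ_i t_i down to z_c; mantle fills any gap and the z_c terms cancel.
Column A: 3.39×2.35 + 14.23×2.79 + 19.85×2.89 + (z_c − 37.47)×3.37
Column B: 1.587×0 + x×2.77 + 15.15×2.92 + (z_c − 1.587 − 15.15 − x)×3.37
The z_c×3.37 term appears on both sides and cancels. Collect the known terms of each column as K = Σ(ρt)_known − 3.37 × (depth of known layers): K_A = 105.0347 − 3.37×37.47 = −21.2392; K_B = 44.238 − 3.37×(1.587 + 15.15) = −12.16569.
Balance: K_A = K_B − x×(3.37 − 2.77), so x = (K_B − K_A)/(3.37 − 2.77) = 9.07351/0.6 = 15.1 km.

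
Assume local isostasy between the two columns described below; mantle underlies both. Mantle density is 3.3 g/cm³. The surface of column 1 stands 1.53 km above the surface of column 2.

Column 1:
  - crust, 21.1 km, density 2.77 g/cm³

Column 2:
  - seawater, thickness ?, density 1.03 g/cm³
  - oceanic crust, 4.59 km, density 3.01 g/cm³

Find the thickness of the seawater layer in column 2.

Take the compensation level at the base of the deeper column (depth z_c below the surface of column 1) and equate Σ ρ_i t_i down to z_c; mantle fills any gap and the z_c terms cancel.
Column 1: 21.1×2.77 + (z_c − 21.1)×3.3
Column 2: 1.53×0 + x×1.03 + 4.59×3.01 + (z_c − 1.53 − 4.59 − x)×3.3
The z_c×3.3 term appears on both sides and cancels. Collect the known terms of each column as K = Σ(ρt)_known − 3.3 × (depth of known layers): K_1 = 58.447 − 3.3×21.1 = −11.183; K_2 = 13.8159 − 3.3×(1.53 + 4.59) = −6.3801.
Balance: K_1 = K_2 − x×(3.3 − 1.03), so x = (K_2 − K_1)/(3.3 − 1.03) = 4.8029/2.27 = 2.12 km.

2.12 km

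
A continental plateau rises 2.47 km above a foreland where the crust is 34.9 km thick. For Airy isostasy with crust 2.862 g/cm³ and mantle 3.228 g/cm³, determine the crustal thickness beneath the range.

56.7 km

Root depth r = h ρ_c / (ρ_m − ρ_c) = 2.47 km × 2.862 / 0.366 = 19.31 km.
Total thickness = T + h + r = 34.9 km + 2.47 km + 19.31 km = 56.7 km.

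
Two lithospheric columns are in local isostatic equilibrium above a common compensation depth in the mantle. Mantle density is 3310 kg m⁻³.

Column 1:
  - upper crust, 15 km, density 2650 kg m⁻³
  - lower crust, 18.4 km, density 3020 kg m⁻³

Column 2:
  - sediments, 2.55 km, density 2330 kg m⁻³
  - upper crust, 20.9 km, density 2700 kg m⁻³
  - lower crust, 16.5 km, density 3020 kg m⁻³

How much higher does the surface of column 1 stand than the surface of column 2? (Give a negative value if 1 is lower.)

−1.45 km

For any compensation level in the mantle, the mantle terms cancel and isostasy reduces to e = (Σt_1 − Σt_2) − (Σ(ρt)_1 − Σ(ρt)_2) / ρ_m.
Σt_1 = 33.4 km; Σt_2 = 39.95 km; Σ(ρt)_1 = 95318; Σ(ρt)_2 = 112201.5 (in km·kg m⁻³).
e = (33.4 − 39.95) − (95318 − 112201.5) / 3310 = −1.45 km.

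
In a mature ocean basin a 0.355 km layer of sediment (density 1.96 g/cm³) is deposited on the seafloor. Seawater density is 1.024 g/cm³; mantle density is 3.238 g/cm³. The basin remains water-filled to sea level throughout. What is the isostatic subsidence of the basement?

Submarine loading: the sediment displaces seawater, and the subsidence is in turn flooded, so s (ρ_m − ρ_w) = t (ρ_sed − ρ_w).
s = 0.355 km × (1.96 − 1.024) / (3.238 − 1.024) = 0.15 km.

0.15 km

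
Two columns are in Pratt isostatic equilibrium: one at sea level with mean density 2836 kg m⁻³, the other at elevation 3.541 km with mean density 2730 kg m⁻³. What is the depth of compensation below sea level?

91.2 km

ρ_ref D = ρ (D + h) → D (ρ_ref − ρ) = ρ h.
D = ρ h/(ρ_ref − ρ) = 2730 × 3.541 km/(2836 − 2730) = 91.2 km.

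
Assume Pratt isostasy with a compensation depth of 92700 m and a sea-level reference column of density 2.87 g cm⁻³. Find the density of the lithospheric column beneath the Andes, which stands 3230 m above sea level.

Pratt balance: ρ_ref D = ρ (D + h).
ρ = ρ_ref D/(D + h) = 2.87 × 92700 m/(92700 m + 3230 m) = 2.77 g cm⁻³.

2.77 g cm⁻³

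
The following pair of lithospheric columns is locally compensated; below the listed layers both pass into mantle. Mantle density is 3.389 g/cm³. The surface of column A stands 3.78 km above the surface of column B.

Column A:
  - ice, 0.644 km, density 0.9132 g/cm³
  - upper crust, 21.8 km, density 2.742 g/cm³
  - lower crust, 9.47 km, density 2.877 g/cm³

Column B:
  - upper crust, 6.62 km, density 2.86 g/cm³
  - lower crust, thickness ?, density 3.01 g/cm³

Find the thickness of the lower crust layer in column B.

11.2 km

Take the compensation level at the base of the deeper column (depth z_c below the surface of column A) and equate Σ ρ_i t_i down to z_c; mantle fills any gap and the z_c terms cancel.
Column A: 0.644×0.9132 + 21.8×2.742 + 9.47×2.877 + (z_c − 31.914)×3.389
Column B: 3.78×0 + 6.62×2.86 + x×3.01 + (z_c − 3.78 − 6.62 − x)×3.389
The z_c×3.389 term appears on both sides and cancels. Collect the known terms of each column as K = Σ(ρt)_known − 3.389 × (depth of known layers): K_A = 87.6088908 − 3.389×31.914 = −20.5476552; K_B = 18.9332 − 3.389×(3.78 + 6.62) = −16.3124.
Balance: K_A = K_B − x×(3.389 − 3.01), so x = (K_B − K_A)/(3.389 − 3.01) = 4.23526/0.379 = 11.2 km.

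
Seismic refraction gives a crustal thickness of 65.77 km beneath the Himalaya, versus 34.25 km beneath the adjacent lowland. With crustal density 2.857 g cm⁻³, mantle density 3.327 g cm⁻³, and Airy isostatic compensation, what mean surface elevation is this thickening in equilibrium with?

Excess crust Δ = 65.77 km − 34.25 km = 31.52 km, split between elevation h and root r with h + r = Δ.
Airy balance ρ_c h = (ρ_m − ρ_c) r gives r = h ρ_c/(ρ_m − ρ_c), so h (1 + ρ_c/(ρ_m − ρ_c)) = Δ, i.e. h = Δ (ρ_m − ρ_c)/ρ_m.
h = 31.52 km × 0.47/3.327 = 4.45 km.

4.45 km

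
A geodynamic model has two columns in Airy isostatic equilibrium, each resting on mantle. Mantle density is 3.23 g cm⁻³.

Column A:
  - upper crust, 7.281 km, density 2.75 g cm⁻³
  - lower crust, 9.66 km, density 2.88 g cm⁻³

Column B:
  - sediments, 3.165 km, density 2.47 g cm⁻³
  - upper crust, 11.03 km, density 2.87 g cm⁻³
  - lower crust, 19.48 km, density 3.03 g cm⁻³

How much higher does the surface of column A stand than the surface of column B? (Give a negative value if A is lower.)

For any compensation level in the mantle, the mantle terms cancel and isostasy reduces to e = (Σt_A − Σt_B) − (Σ(ρt)_A − Σ(ρt)_B) / ρ_m.
Σt_A = 16.941 km; Σt_B = 33.675 km; Σ(ρt)_A = 47.84355; Σ(ρt)_B = 98.49805 (in km·g cm⁻³).
e = (16.941 − 33.675) − (47.84355 − 98.49805) / 3.23 = −1.05 km.

−1.05 km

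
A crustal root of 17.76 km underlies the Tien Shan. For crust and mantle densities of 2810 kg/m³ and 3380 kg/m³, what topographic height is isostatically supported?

3.6 km

In Airy isostatic equilibrium: ρ_c h = (ρ_m − ρ_c) r.
h = r (ρ_m − ρ_c) / ρ_c = 17.76 km × (3380 − 2810) / 2810 = 3.6 km.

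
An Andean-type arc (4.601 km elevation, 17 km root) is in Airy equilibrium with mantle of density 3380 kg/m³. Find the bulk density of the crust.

ρ_c h = (ρ_m − ρ_c) r → ρ_c (h + r) = ρ_m r → ρ_c = ρ_m r / (h + r).
ρ_c = 3380 × 17 km / (4.601 km + 17 km) = 2660 kg/m³.

2660 kg/m³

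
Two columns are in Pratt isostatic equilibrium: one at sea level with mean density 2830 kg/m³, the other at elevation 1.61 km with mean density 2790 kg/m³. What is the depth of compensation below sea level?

112 km

ρ_ref D = ρ (D + h) → D (ρ_ref − ρ) = ρ h.
D = ρ h/(ρ_ref − ρ) = 2790 × 1.61 km/(2830 − 2790) = 112 km.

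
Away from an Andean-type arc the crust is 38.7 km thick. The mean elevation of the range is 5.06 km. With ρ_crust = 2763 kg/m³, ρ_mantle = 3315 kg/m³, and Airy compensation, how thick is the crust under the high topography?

69.1 km

Root depth r = h ρ_c / (ρ_m − ρ_c) = 5.06 km × 2763 / 552 = 25.33 km.
Total thickness = T + h + r = 38.7 km + 5.06 km + 25.33 km = 69.1 km.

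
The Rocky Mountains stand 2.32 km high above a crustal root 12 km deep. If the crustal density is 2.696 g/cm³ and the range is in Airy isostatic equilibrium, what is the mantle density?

Airy balance: ρ_c h = (ρ_m − ρ_c) r → ρ_m = ρ_c (1 + h/r).
ρ_m = 2.696 × (1 + 2.32 km/12 km) = 3.22 g/cm³.

3.22 g/cm³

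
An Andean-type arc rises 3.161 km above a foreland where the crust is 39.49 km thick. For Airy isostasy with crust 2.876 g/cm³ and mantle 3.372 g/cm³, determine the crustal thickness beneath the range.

Root depth r = h ρ_c / (ρ_m − ρ_c) = 3.161 km × 2.876 / 0.496 = 18.33 km.
Total thickness = T + h + r = 39.49 km + 3.161 km + 18.33 km = 61 km.

61 km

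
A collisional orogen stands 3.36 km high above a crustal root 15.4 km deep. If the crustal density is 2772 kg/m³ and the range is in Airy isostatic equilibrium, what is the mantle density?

Airy balance: ρ_c h = (ρ_m − ρ_c) r → ρ_m = ρ_c (1 + h/r).
ρ_m = 2772 × (1 + 3.36 km/15.4 km) = 3380 kg/m³.

3380 kg/m³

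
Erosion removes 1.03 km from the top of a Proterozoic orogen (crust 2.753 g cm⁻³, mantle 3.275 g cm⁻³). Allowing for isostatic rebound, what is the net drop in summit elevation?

0.164 km

Rebound u = e ρ_c/ρ_m = 1.03 km × 2.753/3.275 = 0.8658 km.
Net surface drop = e − u = 1.03 km − 0.8658 km = e (ρ_m − ρ_c)/ρ_m = 0.164 km.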